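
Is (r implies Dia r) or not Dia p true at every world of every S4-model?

Tableau for the negation not ((r implies Dia r) or not Dia p):
1. not ((r implies Dia r) or not Dia p), w0
2. not (r implies Dia r), w0
3. Dia p, w0
4. r, w0
5. not Dia r, w0
6. not r, w0
Accessibility: w0Rw0
Branch closes: r and not r both at w0.
All branches of the negation close; one closing branch shown above.

Yes, valid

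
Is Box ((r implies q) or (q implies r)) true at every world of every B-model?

Tableau for the negation not Box ((r implies q) or (q implies r)):
1. not Box ((r implies q) or (q implies r)), u
2. not ((r implies q) or (q implies r)), v
3. not (r implies q), v
4. not (q implies r), v
5. r, v
6. not q, v
7. q, v
8. not r, v
Accessibility: uRu, uRv, vRu, vRv
Branch closes: q and not q both at v.
All branches of the negation close; one closing branch shown above.

Valid in B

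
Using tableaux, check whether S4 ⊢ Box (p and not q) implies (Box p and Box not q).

Valid in S4

Tableau for the negation not (Box (p and not q) implies (Box p and Box not q)):
1. not (Box (p and not q) implies (Box p and Box not q)), 0
2. Box (p and not q), 0
3. not (Box p and Box not q), 0
4. p and not q, 0
5. p, 0
6. not q, 0
7. not Box not q, 0
8. q, 1
9. p and not q, 1
10. p, 1
11. not q, 1
Accessibility: 0R0, 0R1, 1R1
Branch closes: q and not q both at 1.
All branches of the negation close; one closing branch shown above.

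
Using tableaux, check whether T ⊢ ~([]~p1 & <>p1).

Tableau for the negation []~p1 & <>p1:
1. []~p1 & <>p1, 0
2. []~p1, 0   [&-rule on 1]
3. <>p1, 0   [&-rule on 1]
4. ~p1, 0   [[]-rule on 2 via 0R0]
5. p1, 1   [<>-rule on 3: fresh world 1, 0R1]
6. ~p1, 1   [[]-rule on 2 via 0R1]
Accessibility: 0R0, 0R1, 1R1
Branch closes: p1 and ~p1 both at 1.
Every branch of the negation's tableau closes; the branch above is one of them.

Valid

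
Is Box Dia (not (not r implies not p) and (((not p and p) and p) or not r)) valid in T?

No, not valid

Tableau for the negation not Box Dia (not (not r implies not p) and (((not p and p) and p) or not r)):
1. not Box Dia (not (not r implies not p) and (((not p and p) and p) or not r)), 0
2. not Dia (not (not r implies not p) and (((not p and p) and p) or not r)), 1   [neg-Box-rule on 1: fresh world 1, 0R1]
3. not (not (not r implies not p) and (((not p and p) and p) or not r)), 1   [neg-Dia-rule on 2 via 1R1]
4. not (((not p and p) and p) or not r), 1   [neg-and-rule on 3 (branches; this branch)]
5. not ((not p and p) and p), 1   [neg-or-rule on 4]
6. r, 1   [neg-or-rule on 4]
7. not p, 1   [neg-and-rule on 5 (branches; this branch)]
Accessibility: 0R0, 0R1, 1R1
The negation has an open branch (countermodel exists).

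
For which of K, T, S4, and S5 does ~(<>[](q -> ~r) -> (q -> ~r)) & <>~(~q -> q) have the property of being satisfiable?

S5-tableau for the formula:
1. ~(<>[](q -> ~r) -> (q -> ~r)) & <>~(~q -> q), u
2. ~(<>[](q -> ~r) -> (q -> ~r)), u
3. <>~(~q -> q), u
4. <>[](q -> ~r), u
5. ~(q -> ~r), u
6. q, u
7. r, u
8. ~(~q -> q), v
9. ~q, v
10. [](q -> ~r), w
11. q -> ~r, u
12. q -> ~r, v
13. q -> ~r, w
14. ~r, u
Accessibility: uRu, uRv, uRw, vRu, vRv, vRw, wRu, wRv, wRw
Branch closes: r and ~r both at u.
Every branch closes (one shown): unsatisfiable in S5.
S4-tableau for the formula:
1. ~(<>[](q -> ~r) -> (q -> ~r)) & <>~(~q -> q), u
2. ~(<>[](q -> ~r) -> (q -> ~r)), u
3. <>~(~q -> q), u
4. <>[](q -> ~r), u
5. ~(q -> ~r), u
6. q, u
7. r, u
8. ~(~q -> q), v
9. ~q, v
10. [](q -> ~r), w
11. q -> ~r, w
12. ~r, w
Accessibility: uRu, uRv, uRw, vRv, wRw
Complete open branch: satisfiable in S4, hence also in K, T (this S4-model is also a K-model and a T-model).

K, T, S4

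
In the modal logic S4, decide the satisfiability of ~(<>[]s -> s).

1. ~(<>[]s -> s), w0
2. <>[]s, w0   [~->-rule on 1]
3. ~s, w0   [~->-rule on 1]
4. []s, w1   [<>-rule on 2: fresh world w1, w0Rw1]
5. s, w1   [[]-rule on 4 via w1Rw1]
Accessibility: w0Rw0, w0Rw1, w1Rw1

Satisfiable (open branch found)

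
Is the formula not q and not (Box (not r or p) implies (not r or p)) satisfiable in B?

1. not q and not (Box (not r or p) implies (not r or p)), w0
2. not q, w0
3. not (Box (not r or p) implies (not r or p)), w0
4. Box (not r or p), w0
5. not (not r or p), w0
6. r, w0
7. not p, w0
8. not r or p, w0
9. p, w0
Accessibility: w0Rw0
Branch closes: p and not p both at w0.
All branches of the tableau close; one closing branch shown above.

Unsatisfiable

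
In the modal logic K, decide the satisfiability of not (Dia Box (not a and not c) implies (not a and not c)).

Satisfiable (open branch found)

1. not (Dia Box (not a and not c) implies (not a and not c)), w0
2. Dia Box (not a and not c), w0
3. not (not a and not c), w0
4. c, w0
5. Box (not a and not c), w1
Accessibility: w0Rw1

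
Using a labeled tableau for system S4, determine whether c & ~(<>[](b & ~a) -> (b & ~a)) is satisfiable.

Satisfiable

1. c & ~(<>[](b & ~a) -> (b & ~a)), u
2. c, u   [&-rule on 1]
3. ~(<>[](b & ~a) -> (b & ~a)), u   [&-rule on 1]
4. <>[](b & ~a), u   [~->-rule on 3]
5. ~(b & ~a), u   [~->-rule on 3]
6. a, u   [~&-rule on 5 (branches; this branch)]
7. [](b & ~a), v   [<>-rule on 4: fresh world v, uRv]
8. b & ~a, v   [[]-rule on 7 via vRv]
9. b, v   [&-rule on 8]
10. ~a, v   [&-rule on 8]
Accessibility: uRu, uRv, vRv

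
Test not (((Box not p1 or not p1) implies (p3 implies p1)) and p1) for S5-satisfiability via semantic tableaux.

1. not (((Box not p1 or not p1) implies (p3 implies p1)) and p1), u
2. not p1, u   [neg-and-rule on 1 (branches; this branch)]
Accessibility: uRu

Satisfiable (open branch found)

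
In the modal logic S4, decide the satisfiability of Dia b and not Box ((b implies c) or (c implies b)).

No, unsatisfiable

1. Dia b and not Box ((b implies c) or (c implies b)), w0
2. Dia b, w0   [and-rule on 1]
3. not Box ((b implies c) or (c implies b)), w0   [and-rule on 1]
4. b, w1   [Dia-rule on 2: fresh world w1, w0Rw1]
5. not ((b implies c) or (c implies b)), w2   [neg-Box-rule on 3: fresh world w2, w0Rw2]
6. not (b implies c), w2   [neg-or-rule on 5]
7. not (c implies b), w2   [neg-or-rule on 5]
8. b, w2   [neg-implies-rule on 6]
9. not c, w2   [neg-implies-rule on 6]
10. c, w2   [neg-implies-rule on 7]
11. not b, w2   [neg-implies-rule on 7]
Accessibility: w0Rw0, w0Rw1, w0Rw2, w1Rw1, w2Rw2
Branch closes: c and not c both at w2.
(One branch shown.) All branches close.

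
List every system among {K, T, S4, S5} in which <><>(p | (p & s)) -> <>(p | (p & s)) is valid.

S4-tableau for the negation ~(<><>(p | (p & s)) -> <>(p | (p & s))):
1. ~(<><>(p | (p & s)) -> <>(p | (p & s))), w0
2. <><>(p | (p & s)), w0   [~->-rule on 1]
3. ~<>(p | (p & s)), w0   [~->-rule on 1]
4. ~(p | (p & s)), w0   [~<>-rule on 3 via w0Rw0]
5. ~p, w0   [~|-rule on 4]
6. ~(p & s), w0   [~|-rule on 4]
7. ~s, w0   [~&-rule on 6 (branches; this branch)]
8. <>(p | (p & s)), w1   [<>-rule on 2: fresh world w1, w0Rw1]
9. ~(p | (p & s)), w1   [~<>-rule on 3 via w0Rw1]
10. ~p, w1   [~|-rule on 9]
11. ~(p & s), w1   [~|-rule on 9]
12. ~s, w1   [~&-rule on 11 (branches; this branch)]
13. p | (p & s), w2   [<>-rule on 8: fresh world w2, w1Rw2]
14. ~(p | (p & s)), w2   [~<>-rule on 3 via w0Rw2]
15. ~p, w2   [~|-rule on 14]
16. ~(p & s), w2   [~|-rule on 14]
17. p & s, w2   [|-rule on 13 (branches; this branch)]
18. p, w2   [&-rule on 17]
19. s, w2   [&-rule on 17]
Accessibility: w0Rw0, w0Rw1, w0Rw2, w1Rw1, w1Rw2, w2Rw2
Branch closes: p and ~p both at w2.
Every branch closes (one shown): valid in S4, hence also in S5 (every theorem of S4 is a theorem of S5).
T-tableau for the negation ~(<><>(p | (p & s)) -> <>(p | (p & s))):
1. ~(<><>(p | (p & s)) -> <>(p | (p & s))), w0
2. <><>(p | (p & s)), w0   [~->-rule on 1]
3. ~<>(p | (p & s)), w0   [~->-rule on 1]
4. ~(p | (p & s)), w0   [~<>-rule on 3 via w0Rw0]
5. ~p, w0   [~|-rule on 4]
6. ~(p & s), w0   [~|-rule on 4]
7. ~s, w0   [~&-rule on 6 (branches; this branch)]
8. <>(p | (p & s)), w1   [<>-rule on 2: fresh world w1, w0Rw1]
9. ~(p | (p & s)), w1   [~<>-rule on 3 via w0Rw1]
10. ~p, w1   [~|-rule on 9]
11. ~(p & s), w1   [~|-rule on 9]
12. ~s, w1   [~&-rule on 11 (branches; this branch)]
13. p | (p & s), w2   [<>-rule on 8: fresh world w2, w1Rw2]
14. p & s, w2   [|-rule on 13 (branches; this branch)]
15. p, w2   [&-rule on 14]
16. s, w2   [&-rule on 14]
Accessibility: w0Rw0, w0Rw1, w1Rw1, w1Rw2, w2Rw2
Complete open branch: countermodel on a T-frame, so not valid in T, nor in K (the same frame is also a K-frame).

S4, S5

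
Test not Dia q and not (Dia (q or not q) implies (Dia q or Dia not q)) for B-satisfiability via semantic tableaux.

Unsatisfiable (every branch closes)

1. not Dia q and not (Dia (q or not q) implies (Dia q or Dia not q)), u
2. not Dia q, u   [and-rule on 1]
3. not (Dia (q or not q) implies (Dia q or Dia not q)), u   [and-rule on 1]
4. Dia (q or not q), u   [neg-implies-rule on 3]
5. not (Dia q or Dia not q), u   [neg-implies-rule on 3]
6. not Dia not q, u   [neg-or-rule on 5]
7. not q, u   [neg-Dia-rule on 2 via uRu]
8. q, u   [neg-Dia-rule on 6 via uRu]
Accessibility: uRu
Branch closes: q and not q both at u.
Every branch closes; the branch above is one of them.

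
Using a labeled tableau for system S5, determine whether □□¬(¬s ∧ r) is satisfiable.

Yes, satisfiable

1. □□¬(¬s ∧ r), u
2. □¬(¬s ∧ r), u
3. ¬(¬s ∧ r), u
4. ¬r, u
Accessibility: uRu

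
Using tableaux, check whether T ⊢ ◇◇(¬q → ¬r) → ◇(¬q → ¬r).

Not valid

Tableau for the negation ¬(◇◇(¬q → ¬r) → ◇(¬q → ¬r)):
1. ¬(◇◇(¬q → ¬r) → ◇(¬q → ¬r)), 0
2. ◇◇(¬q → ¬r), 0
3. ¬◇(¬q → ¬r), 0
4. ¬(¬q → ¬r), 0
5. ¬q, 0
6. r, 0
7. ◇(¬q → ¬r), 1
8. ¬(¬q → ¬r), 1
9. ¬q, 1
10. r, 1
11. ¬q → ¬r, 2
12. ¬r, 2
Accessibility: 0R0, 0R1, 1R1, 1R2, 2R2
The negation has an open branch (countermodel exists).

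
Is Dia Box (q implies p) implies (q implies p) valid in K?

Tableau for the negation not (Dia Box (q implies p) implies (q implies p)):
1. not (Dia Box (q implies p) implies (q implies p)), 0
2. Dia Box (q implies p), 0   [neg-implies-rule on 1]
3. not (q implies p), 0   [neg-implies-rule on 1]
4. q, 0   [neg-implies-rule on 3]
5. not p, 0   [neg-implies-rule on 3]
6. Box (q implies p), 1   [Dia-rule on 2: fresh world 1, 0R1]
Accessibility: 0R1
The negation has an open branch (countermodel exists).

Not valid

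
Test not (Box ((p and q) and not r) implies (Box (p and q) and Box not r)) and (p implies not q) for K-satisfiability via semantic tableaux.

Unsatisfiable (every branch closes)

1. not (Box ((p and q) and not r) implies (Box (p and q) and Box not r)) and (p implies not q), 0
2. not (Box ((p and q) and not r) implies (Box (p and q) and Box not r)), 0
3. p implies not q, 0
4. Box ((p and q) and not r), 0
5. not (Box (p and q) and Box not r), 0
6. not q, 0
7. not Box (p and q), 0
8. not (p and q), 1
9. (p and q) and not r, 1
10. p and q, 1
11. not r, 1
12. p, 1
13. q, 1
14. not q, 1
Accessibility: 0R1
Branch closes: q and not q both at 1.
(One branch shown.) All branches close.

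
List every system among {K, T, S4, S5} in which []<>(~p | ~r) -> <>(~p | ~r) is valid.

K-tableau for the negation ~([]<>(~p | ~r) -> <>(~p | ~r)):
1. ~([]<>(~p | ~r) -> <>(~p | ~r)), 0
2. []<>(~p | ~r), 0
3. ~<>(~p | ~r), 0
Complete open branch: countermodel on a K-frame, so not valid in K.
T-tableau for the negation ~([]<>(~p | ~r) -> <>(~p | ~r)):
1. ~([]<>(~p | ~r) -> <>(~p | ~r)), 0
2. []<>(~p | ~r), 0
3. ~<>(~p | ~r), 0
4. <>(~p | ~r), 0
5. ~(~p | ~r), 0
6. p, 0
7. r, 0
8. ~p | ~r, 1
9. <>(~p | ~r), 1
10. ~(~p | ~r), 1
11. p, 1
12. r, 1
13. ~r, 1
Accessibility: 0R0, 0R1, 1R1
Branch closes: r and ~r both at 1.
Every branch closes (one shown): valid in T, hence also in S4, S5 (every theorem of T is a theorem of S4 and S5).

T, S4, S5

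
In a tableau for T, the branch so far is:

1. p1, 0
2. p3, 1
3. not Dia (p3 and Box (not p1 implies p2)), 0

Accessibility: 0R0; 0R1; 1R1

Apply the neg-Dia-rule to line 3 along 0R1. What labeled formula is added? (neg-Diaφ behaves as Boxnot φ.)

neg-Diaφ behaves as Boxnot φ: propagate the negated body to each accessible world.

not (p3 and Box (not p1 implies p2)), 1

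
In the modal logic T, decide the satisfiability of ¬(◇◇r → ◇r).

Satisfiable

1. ¬(◇◇r → ◇r), w0
2. ◇◇r, w0   [¬→-rule on 1]
3. ¬◇r, w0   [¬→-rule on 1]
4. ¬r, w0   [¬◇-rule on 3 via w0Rw0]
5. ◇r, w1   [◇-rule on 2: fresh world w1, w0Rw1]
6. ¬r, w1   [¬◇-rule on 3 via w0Rw1]
7. r, w2   [◇-rule on 5: fresh world w2, w1Rw2]
Accessibility: w0Rw0, w0Rw1, w1Rw1, w1Rw2, w2Rw2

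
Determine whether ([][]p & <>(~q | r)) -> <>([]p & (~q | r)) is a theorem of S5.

Valid

Tableau for the negation ~(([][]p & <>(~q | r)) -> <>([]p & (~q | r))):
1. ~(([][]p & <>(~q | r)) -> <>([]p & (~q | r))), 0
2. [][]p & <>(~q | r), 0   [~->-rule on 1]
3. ~<>([]p & (~q | r)), 0   [~->-rule on 1]
4. [][]p, 0   [&-rule on 2]
5. <>(~q | r), 0   [&-rule on 2]
6. ~([]p & (~q | r)), 0   [~<>-rule on 3 via 0R0]
7. []p, 0   [[]-rule on 4 via 0R0]
8. p, 0   [[]-rule on 7 via 0R0]
9. ~(~q | r), 0   [~&-rule on 6 (branches; this branch)]
10. q, 0   [~|-rule on 9]
11. ~r, 0   [~|-rule on 9]
12. ~q | r, 1   [<>-rule on 5: fresh world 1, 0R1]
13. ~([]p & (~q | r)), 1   [~<>-rule on 3 via 0R1]
14. []p, 1   [[]-rule on 4 via 0R1]
15. p, 1   [[]-rule on 7 via 0R1]
16. r, 1   [|-rule on 12 (branches; this branch)]
17. ~[]p, 1   [~&-rule on 13 (branches; this branch)]
18. ~p, 2   [~[]-rule on 17: fresh world 2, 1R2]
19. ~([]p & (~q | r)), 2   [~<>-rule on 3 via 0R2]
20. []p, 2   [[]-rule on 4 via 0R2]
21. p, 2   [[]-rule on 7 via 0R2]
Accessibility: 0R0, 0R1, 0R2, 1R0, 1R1, 1R2, 2R0, 2R1, 2R2
Branch closes: p and ~p both at 2.
All branches of the negation close; one closing branch shown above.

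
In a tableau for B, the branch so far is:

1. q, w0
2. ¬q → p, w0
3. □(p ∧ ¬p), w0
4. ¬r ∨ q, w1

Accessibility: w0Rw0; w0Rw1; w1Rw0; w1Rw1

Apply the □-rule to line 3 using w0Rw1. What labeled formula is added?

p ∧ ¬p, w1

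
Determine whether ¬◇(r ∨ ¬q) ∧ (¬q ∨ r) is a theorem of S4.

Tableau for the negation ¬(¬◇(r ∨ ¬q) ∧ (¬q ∨ r)):
1. ¬(¬◇(r ∨ ¬q) ∧ (¬q ∨ r)), 0
2. ¬(¬q ∨ r), 0
3. q, 0
4. ¬r, 0
Accessibility: 0R0
The negation has an open branch (countermodel exists).

No, not valid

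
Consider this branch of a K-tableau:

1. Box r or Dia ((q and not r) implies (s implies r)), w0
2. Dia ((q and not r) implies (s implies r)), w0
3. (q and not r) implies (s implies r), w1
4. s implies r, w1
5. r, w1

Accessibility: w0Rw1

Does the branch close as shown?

Not closed

No atom appears with both signs at the same world.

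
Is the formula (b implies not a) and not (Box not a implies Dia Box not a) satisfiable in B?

1. (b implies not a) and not (Box not a implies Dia Box not a), u
2. b implies not a, u
3. not (Box not a implies Dia Box not a), u
4. Box not a, u
5. not Dia Box not a, u
6. not a, u
7. not Box not a, u
8. a, v
9. not a, v
Accessibility: uRu, uRv, vRu, vRv
Branch closes: a and not a both at v.
Every branch closes; the branch above is one of them.

No, unsatisfiable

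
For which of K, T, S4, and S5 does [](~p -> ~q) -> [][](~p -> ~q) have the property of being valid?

T-tableau for the negation ~([](~p -> ~q) -> [][](~p -> ~q)):
1. ~([](~p -> ~q) -> [][](~p -> ~q)), 0
2. [](~p -> ~q), 0
3. ~[][](~p -> ~q), 0
4. ~p -> ~q, 0
5. ~q, 0
6. ~[](~p -> ~q), 1
7. ~p -> ~q, 1
8. ~q, 1
9. ~(~p -> ~q), 2
10. ~p, 2
11. q, 2
Accessibility: 0R0, 0R1, 1R1, 1R2, 2R2
Complete open branch: countermodel on a T-frame, so not valid in T, nor in K (the same frame is also a K-frame).
S4-tableau for the negation ~([](~p -> ~q) -> [][](~p -> ~q)):
1. ~([](~p -> ~q) -> [][](~p -> ~q)), 0
2. [](~p -> ~q), 0
3. ~[][](~p -> ~q), 0
4. ~p -> ~q, 0
5. ~q, 0
6. ~[](~p -> ~q), 1
7. ~p -> ~q, 1
8. ~q, 1
9. ~(~p -> ~q), 2
10. ~p, 2
11. q, 2
12. ~p -> ~q, 2
13. ~q, 2
Accessibility: 0R0, 0R1, 0R2, 1R1, 1R2, 2R2
Branch closes: q and ~q both at 2.
Every branch closes (one shown): valid in S4, hence also in S5 (every theorem of S4 is a theorem of S5).

S4, S5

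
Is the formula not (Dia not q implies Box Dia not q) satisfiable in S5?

1. not (Dia not q implies Box Dia not q), u
2. Dia not q, u   [neg-implies-rule on 1]
3. not Box Dia not q, u   [neg-implies-rule on 1]
4. not q, v   [Dia-rule on 2: fresh world v, uRv]
5. not Dia not q, w   [neg-Box-rule on 3: fresh world w, uRw]
6. q, u   [neg-Dia-rule on 5 via wRu]
7. q, v   [neg-Dia-rule on 5 via wRv]
Accessibility: uRu, uRv, uRw, vRu, vRv, vRw, wRu, wRv, wRw
Branch closes: q and not q both at v.
(One branch shown.) All branches close.

No, unsatisfiable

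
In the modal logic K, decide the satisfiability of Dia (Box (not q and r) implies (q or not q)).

Yes, satisfiable

1. Dia (Box (not q and r) implies (q or not q)), u
2. Box (not q and r) implies (q or not q), v
3. q or not q, v
4. not q, v
Accessibility: uRv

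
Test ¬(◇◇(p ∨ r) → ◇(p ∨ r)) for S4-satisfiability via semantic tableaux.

Unsatisfiable (every branch closes)

1. ¬(◇◇(p ∨ r) → ◇(p ∨ r)), u
2. ◇◇(p ∨ r), u   [¬→-rule on 1]
3. ¬◇(p ∨ r), u   [¬→-rule on 1]
4. ¬(p ∨ r), u   [¬◇-rule on 3 via uRu]
5. ¬p, u   [¬∨-rule on 4]
6. ¬r, u   [¬∨-rule on 4]
7. ◇(p ∨ r), v   [◇-rule on 2: fresh world v, uRv]
8. ¬(p ∨ r), v   [¬◇-rule on 3 via uRv]
9. ¬p, v   [¬∨-rule on 8]
10. ¬r, v   [¬∨-rule on 8]
11. p ∨ r, w   [◇-rule on 7: fresh world w, vRw]
12. ¬(p ∨ r), w   [¬◇-rule on 3 via uRw]
13. ¬p, w   [¬∨-rule on 12]
14. ¬r, w   [¬∨-rule on 12]
15. r, w   [∨-rule on 11 (branches; this branch)]
Accessibility: uRu, uRv, uRw, vRv, vRw, wRw
Branch closes: r and ¬r both at w.
(One branch shown.) All branches close.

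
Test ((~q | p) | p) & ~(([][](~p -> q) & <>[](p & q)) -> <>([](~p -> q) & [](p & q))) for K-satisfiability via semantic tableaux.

1. ((~q | p) | p) & ~(([][](~p -> q) & <>[](p & q)) -> <>([](~p -> q) & [](p & q))), 0
2. (~q | p) | p, 0
3. ~(([][](~p -> q) & <>[](p & q)) -> <>([](~p -> q) & [](p & q))), 0
4. [][](~p -> q) & <>[](p & q), 0
5. ~<>([](~p -> q) & [](p & q)), 0
6. [][](~p -> q), 0
7. <>[](p & q), 0
8. ~q | p, 0
9. p, 0
10. [](p & q), 1
11. ~([](~p -> q) & [](p & q)), 1
12. [](~p -> q), 1
13. ~[](p & q), 1
14. ~(p & q), 2
15. p & q, 2
16. p, 2
17. q, 2
18. ~p -> q, 2
19. ~q, 2
Accessibility: 0R1, 1R2
Branch closes: q and ~q both at 2.
Every branch closes; the branch above is one of them.

Unsatisfiable (every branch closes)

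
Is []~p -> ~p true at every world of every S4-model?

Valid in S4

Tableau for the negation ~([]~p -> ~p):
1. ~([]~p -> ~p), 0
2. []~p, 0
3. p, 0
4. ~p, 0
Accessibility: 0R0
Branch closes: p and ~p both at 0.
All branches of the negation close; one closing branch shown above.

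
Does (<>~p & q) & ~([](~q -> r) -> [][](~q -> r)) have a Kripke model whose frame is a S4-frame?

1. (<>~p & q) & ~([](~q -> r) -> [][](~q -> r)), 0
2. <>~p & q, 0
3. ~([](~q -> r) -> [][](~q -> r)), 0
4. <>~p, 0
5. q, 0
6. [](~q -> r), 0
7. ~[][](~q -> r), 0
8. ~q -> r, 0
9. r, 0
10. ~p, 1
11. ~q -> r, 1
12. r, 1
13. ~[](~q -> r), 2
14. ~q -> r, 2
15. r, 2
16. ~(~q -> r), 3
17. ~q, 3
18. ~r, 3
19. ~q -> r, 3
20. r, 3
Accessibility: 0R0, 0R1, 0R2, 0R3, 1R1, 2R2, 2R3, 3R3
Branch closes: r and ~r both at 3.
All branches of the tableau close; one closing branch shown above.

Unsatisfiable (every branch closes)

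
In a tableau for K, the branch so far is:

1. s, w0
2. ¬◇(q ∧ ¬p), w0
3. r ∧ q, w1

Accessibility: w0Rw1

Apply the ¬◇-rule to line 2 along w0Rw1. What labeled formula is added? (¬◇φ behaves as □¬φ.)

¬(q ∧ ¬p), w1

¬◇φ behaves as □¬φ: propagate the negated body to each accessible world.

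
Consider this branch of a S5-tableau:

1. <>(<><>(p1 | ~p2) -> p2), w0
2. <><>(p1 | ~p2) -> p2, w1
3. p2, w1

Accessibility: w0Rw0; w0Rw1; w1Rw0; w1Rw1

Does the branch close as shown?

No, open

No atom appears with both signs at the same world.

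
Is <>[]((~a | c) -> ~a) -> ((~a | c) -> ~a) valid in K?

Tableau for the negation ~(<>[]((~a | c) -> ~a) -> ((~a | c) -> ~a)):
1. ~(<>[]((~a | c) -> ~a) -> ((~a | c) -> ~a)), 0
2. <>[]((~a | c) -> ~a), 0
3. ~((~a | c) -> ~a), 0
4. ~a | c, 0
5. a, 0
6. c, 0
7. []((~a | c) -> ~a), 1
Accessibility: 0R1
The negation has an open branch (countermodel exists).

No, not valid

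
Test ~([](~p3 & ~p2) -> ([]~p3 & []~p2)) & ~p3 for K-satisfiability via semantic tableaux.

Unsatisfiable (every branch closes)

1. ~([](~p3 & ~p2) -> ([]~p3 & []~p2)) & ~p3, u
2. ~([](~p3 & ~p2) -> ([]~p3 & []~p2)), u
3. ~p3, u
4. [](~p3 & ~p2), u
5. ~([]~p3 & []~p2), u
6. ~[]~p2, u
7. p2, v
8. ~p3 & ~p2, v
9. ~p3, v
10. ~p2, v
Accessibility: uRv
Branch closes: p2 and ~p2 both at v.
Every branch closes; the branch above is one of them.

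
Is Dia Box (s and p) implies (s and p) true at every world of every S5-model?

Tableau for the negation not (Dia Box (s and p) implies (s and p)):
1. not (Dia Box (s and p) implies (s and p)), w0
2. Dia Box (s and p), w0
3. not (s and p), w0
4. not p, w0
5. Box (s and p), w1
6. s and p, w0
7. s, w0
8. p, w0
Accessibility: w0Rw0, w0Rw1, w1Rw0, w1Rw1
Branch closes: p and not p both at w0.
Every branch of the negation's tableau closes; the branch above is one of them.

Valid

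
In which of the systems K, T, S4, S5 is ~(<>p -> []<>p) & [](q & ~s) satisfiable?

K, T, S4

S4-tableau for the formula:
1. ~(<>p -> []<>p) & [](q & ~s), u
2. ~(<>p -> []<>p), u   [&-rule on 1]
3. [](q & ~s), u   [&-rule on 1]
4. <>p, u   [~->-rule on 2]
5. ~[]<>p, u   [~->-rule on 2]
6. q & ~s, u   [[]-rule on 3 via uRu]
7. q, u   [&-rule on 6]
8. ~s, u   [&-rule on 6]
9. p, v   [<>-rule on 4: fresh world v, uRv]
10. q & ~s, v   [[]-rule on 3 via uRv]
11. q, v   [&-rule on 10]
12. ~s, v   [&-rule on 10]
13. ~<>p, w   [~[]-rule on 5: fresh world w, uRw]
14. q & ~s, w   [[]-rule on 3 via uRw]
15. q, w   [&-rule on 14]
16. ~s, w   [&-rule on 14]
17. ~p, w   [~<>-rule on 13 via wRw]
Accessibility: uRu, uRv, uRw, vRv, wRw
Complete open branch: satisfiable in S4, hence also in K, T (this S4-model is also a K-model and a T-model).
S5-tableau for the formula:
1. ~(<>p -> []<>p) & [](q & ~s), u
2. ~(<>p -> []<>p), u   [&-rule on 1]
3. [](q & ~s), u   [&-rule on 1]
4. <>p, u   [~->-rule on 2]
5. ~[]<>p, u   [~->-rule on 2]
6. q & ~s, u   [[]-rule on 3 via uRu]
7. q, u   [&-rule on 6]
8. ~s, u   [&-rule on 6]
9. p, v   [<>-rule on 4: fresh world v, uRv]
10. q & ~s, v   [[]-rule on 3 via uRv]
11. q, v   [&-rule on 10]
12. ~s, v   [&-rule on 10]
13. ~<>p, w   [~[]-rule on 5: fresh world w, uRw]
14. q & ~s, w   [[]-rule on 3 via uRw]
15. q, w   [&-rule on 14]
16. ~s, w   [&-rule on 14]
17. ~p, u   [~<>-rule on 13 via wRu]
18. ~p, v   [~<>-rule on 13 via wRv]
Accessibility: uRu, uRv, uRw, vRu, vRv, vRw, wRu, wRv, wRw
Branch closes: p and ~p both at v.
Every branch closes (one shown): unsatisfiable in S5.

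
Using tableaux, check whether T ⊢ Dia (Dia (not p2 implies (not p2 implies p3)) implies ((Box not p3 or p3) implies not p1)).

Not valid

Tableau for the negation not Dia (Dia (not p2 implies (not p2 implies p3)) implies ((Box not p3 or p3) implies not p1)):
1. not Dia (Dia (not p2 implies (not p2 implies p3)) implies ((Box not p3 or p3) implies not p1)), 0
2. not (Dia (not p2 implies (not p2 implies p3)) implies ((Box not p3 or p3) implies not p1)), 0   [neg-Dia-rule on 1 via 0R0]
3. Dia (not p2 implies (not p2 implies p3)), 0   [neg-implies-rule on 2]
4. not ((Box not p3 or p3) implies not p1), 0   [neg-implies-rule on 2]
5. Box not p3 or p3, 0   [neg-implies-rule on 4]
6. p1, 0   [neg-implies-rule on 4]
7. p3, 0   [or-rule on 5 (branches; this branch)]
8. not p2 implies (not p2 implies p3), 1   [Dia-rule on 3: fresh world 1, 0R1]
9. not (Dia (not p2 implies (not p2 implies p3)) implies ((Box not p3 or p3) implies not p1)), 1   [neg-Dia-rule on 1 via 0R1]
10. Dia (not p2 implies (not p2 implies p3)), 1   [neg-implies-rule on 9]
11. not ((Box not p3 or p3) implies not p1), 1   [neg-implies-rule on 9]
12. Box not p3 or p3, 1   [neg-implies-rule on 11]
13. p1, 1   [neg-implies-rule on 11]
14. not p2 implies p3, 1   [implies-rule on 8 (branches; this branch)]
15. p3, 1   [or-rule on 12 (branches; this branch)]
16. not p2 implies (not p2 implies p3), 2   [Dia-rule on 10: fresh world 2, 1R2]
17. not p2 implies p3, 2   [implies-rule on 16 (branches; this branch)]
18. p3, 2   [implies-rule on 17 (branches; this branch)]
Accessibility: 0R0, 0R1, 1R1, 1R2, 2R2
The negation has an open branch (countermodel exists).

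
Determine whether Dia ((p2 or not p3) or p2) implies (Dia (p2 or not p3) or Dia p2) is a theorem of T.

Yes, valid

Tableau for the negation not (Dia ((p2 or not p3) or p2) implies (Dia (p2 or not p3) or Dia p2)):
1. not (Dia ((p2 or not p3) or p2) implies (Dia (p2 or not p3) or Dia p2)), u
2. Dia ((p2 or not p3) or p2), u   [neg-implies-rule on 1]
3. not (Dia (p2 or not p3) or Dia p2), u   [neg-implies-rule on 1]
4. not Dia (p2 or not p3), u   [neg-or-rule on 3]
5. not Dia p2, u   [neg-or-rule on 3]
6. not (p2 or not p3), u   [neg-Dia-rule on 4 via uRu]
7. not p2, u   [neg-or-rule on 6]
8. p3, u   [neg-or-rule on 6]
9. (p2 or not p3) or p2, v   [Dia-rule on 2: fresh world v, uRv]
10. not (p2 or not p3), v   [neg-Dia-rule on 4 via uRv]
11. not p2, v   [neg-or-rule on 10]
12. p3, v   [neg-or-rule on 10]
13. p2 or not p3, v   [or-rule on 9 (branches; this branch)]
14. not p3, v   [or-rule on 13 (branches; this branch)]
Accessibility: uRu, uRv, vRv
Branch closes: p3 and not p3 both at v.
All branches of the negation close; one closing branch shown above.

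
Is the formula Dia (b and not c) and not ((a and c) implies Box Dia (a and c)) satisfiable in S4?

1. Dia (b and not c) and not ((a and c) implies Box Dia (a and c)), 0
2. Dia (b and not c), 0   [and-rule on 1]
3. not ((a and c) implies Box Dia (a and c)), 0   [and-rule on 1]
4. a and c, 0   [neg-implies-rule on 3]
5. not Box Dia (a and c), 0   [neg-implies-rule on 3]
6. a, 0   [and-rule on 4]
7. c, 0   [and-rule on 4]
8. b and not c, 1   [Dia-rule on 2: fresh world 1, 0R1]
9. b, 1   [and-rule on 8]
10. not c, 1   [and-rule on 8]
11. not Dia (a and c), 2   [neg-Box-rule on 5: fresh world 2, 0R2]
12. not (a and c), 2   [neg-Dia-rule on 11 via 2R2]
13. not c, 2   [neg-and-rule on 12 (branches; this branch)]
Accessibility: 0R0, 0R1, 0R2, 1R1, 2R2

Yes, satisfiable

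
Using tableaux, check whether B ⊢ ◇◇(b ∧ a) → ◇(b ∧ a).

Tableau for the negation ¬(◇◇(b ∧ a) → ◇(b ∧ a)):
1. ¬(◇◇(b ∧ a) → ◇(b ∧ a)), 0
2. ◇◇(b ∧ a), 0
3. ¬◇(b ∧ a), 0
4. ¬(b ∧ a), 0
5. ¬a, 0
6. ◇(b ∧ a), 1
7. ¬(b ∧ a), 1
8. ¬a, 1
9. b ∧ a, 2
10. b, 2
11. a, 2
Accessibility: 0R0, 0R1, 1R0, 1R1, 1R2, 2R1, 2R2
The negation has an open branch (countermodel exists).

No, not valid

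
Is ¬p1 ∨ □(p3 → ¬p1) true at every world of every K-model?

No, not valid

Tableau for the negation ¬(¬p1 ∨ □(p3 → ¬p1)):
1. ¬(¬p1 ∨ □(p3 → ¬p1)), w0
2. p1, w0
3. ¬□(p3 → ¬p1), w0
4. ¬(p3 → ¬p1), w1
5. p3, w1
6. p1, w1
Accessibility: w0Rw1
The negation has an open branch (countermodel exists).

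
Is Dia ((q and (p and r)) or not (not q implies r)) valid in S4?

Tableau for the negation not Dia ((q and (p and r)) or not (not q implies r)):
1. not Dia ((q and (p and r)) or not (not q implies r)), 0
2. not ((q and (p and r)) or not (not q implies r)), 0   [neg-Dia-rule on 1 via 0R0]
3. not (q and (p and r)), 0   [neg-or-rule on 2]
4. not q implies r, 0   [neg-or-rule on 2]
5. not (p and r), 0   [neg-and-rule on 3 (branches; this branch)]
6. r, 0   [implies-rule on 4 (branches; this branch)]
7. not p, 0   [neg-and-rule on 5 (branches; this branch)]
Accessibility: 0R0
The negation has an open branch (countermodel exists).

Invalid (countermodel exists)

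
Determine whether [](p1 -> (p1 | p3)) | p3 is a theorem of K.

Valid

Tableau for the negation ~([](p1 -> (p1 | p3)) | p3):
1. ~([](p1 -> (p1 | p3)) | p3), u
2. ~[](p1 -> (p1 | p3)), u   [~|-rule on 1]
3. ~p3, u   [~|-rule on 1]
4. ~(p1 -> (p1 | p3)), v   [~[]-rule on 2: fresh world v, uRv]
5. p1, v   [~->-rule on 4]
6. ~(p1 | p3), v   [~->-rule on 4]
7. ~p1, v   [~|-rule on 6]
8. ~p3, v   [~|-rule on 6]
Accessibility: uRv
Branch closes: p1 and ~p1 both at v.
All branches of the negation close; one closing branch shown above.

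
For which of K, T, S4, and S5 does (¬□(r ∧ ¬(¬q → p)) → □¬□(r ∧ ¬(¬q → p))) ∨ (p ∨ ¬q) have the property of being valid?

S5-tableau for the negation ¬((¬□(r ∧ ¬(¬q → p)) → □¬□(r ∧ ¬(¬q → p))) ∨ (p ∨ ¬q)):
1. ¬((¬□(r ∧ ¬(¬q → p)) → □¬□(r ∧ ¬(¬q → p))) ∨ (p ∨ ¬q)), u
2. ¬(¬□(r ∧ ¬(¬q → p)) → □¬□(r ∧ ¬(¬q → p))), u   [¬∨-rule on 1]
3. ¬(p ∨ ¬q), u   [¬∨-rule on 1]
4. ¬□(r ∧ ¬(¬q → p)), u   [¬→-rule on 2]
5. ¬□¬□(r ∧ ¬(¬q → p)), u   [¬→-rule on 2]
6. ¬p, u   [¬∨-rule on 3]
7. q, u   [¬∨-rule on 3]
8. ¬(r ∧ ¬(¬q → p)), v   [¬□-rule on 4: fresh world v, uRv]
9. ¬q → p, v   [¬∧-rule on 8 (branches; this branch)]
10. p, v   [→-rule on 9 (branches; this branch)]
11. □(r ∧ ¬(¬q → p)), w   [¬□-rule on 5: fresh world w, uRw]
12. r ∧ ¬(¬q → p), u   [□-rule on 11 via wRu]
13. r, u   [∧-rule on 12]
14. ¬(¬q → p), u   [∧-rule on 12]
15. ¬q, u   [¬→-rule on 14]
Accessibility: uRu, uRv, uRw, vRu, vRv, vRw, wRu, wRv, wRw
Branch closes: q and ¬q both at u.
Every branch closes (one shown): valid in S5.
S4-tableau for the negation ¬((¬□(r ∧ ¬(¬q → p)) → □¬□(r ∧ ¬(¬q → p))) ∨ (p ∨ ¬q)):
1. ¬((¬□(r ∧ ¬(¬q → p)) → □¬□(r ∧ ¬(¬q → p))) ∨ (p ∨ ¬q)), u
2. ¬(¬□(r ∧ ¬(¬q → p)) → □¬□(r ∧ ¬(¬q → p))), u   [¬∨-rule on 1]
3. ¬(p ∨ ¬q), u   [¬∨-rule on 1]
4. ¬□(r ∧ ¬(¬q → p)), u   [¬→-rule on 2]
5. ¬□¬□(r ∧ ¬(¬q → p)), u   [¬→-rule on 2]
6. ¬p, u   [¬∨-rule on 3]
7. q, u   [¬∨-rule on 3]
8. ¬(r ∧ ¬(¬q → p)), v   [¬□-rule on 4: fresh world v, uRv]
9. ¬q → p, v   [¬∧-rule on 8 (branches; this branch)]
10. p, v   [→-rule on 9 (branches; this branch)]
11. □(r ∧ ¬(¬q → p)), w   [¬□-rule on 5: fresh world w, uRw]
12. r ∧ ¬(¬q → p), w   [□-rule on 11 via wRw]
13. r, w   [∧-rule on 12]
14. ¬(¬q → p), w   [∧-rule on 12]
15. ¬q, w   [¬→-rule on 14]
16. ¬p, w   [¬→-rule on 14]
Accessibility: uRu, uRv, uRw, vRv, wRw
Complete open branch: countermodel on an S4-frame, so not valid in S4, nor in K, T (the same frame is also a K-frame and a T-frame).

S5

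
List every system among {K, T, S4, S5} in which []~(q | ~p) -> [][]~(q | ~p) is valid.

S4-tableau for the negation ~([]~(q | ~p) -> [][]~(q | ~p)):
1. ~([]~(q | ~p) -> [][]~(q | ~p)), 0
2. []~(q | ~p), 0   [~->-rule on 1]
3. ~[][]~(q | ~p), 0   [~->-rule on 1]
4. ~(q | ~p), 0   [[]-rule on 2 via 0R0]
5. ~q, 0   [~|-rule on 4]
6. p, 0   [~|-rule on 4]
7. ~[]~(q | ~p), 1   [~[]-rule on 3: fresh world 1, 0R1]
8. ~(q | ~p), 1   [[]-rule on 2 via 0R1]
9. ~q, 1   [~|-rule on 8]
10. p, 1   [~|-rule on 8]
11. q | ~p, 2   [~[]-rule on 7: fresh world 2, 1R2]
12. ~(q | ~p), 2   [[]-rule on 2 via 0R2]
13. ~q, 2   [~|-rule on 12]
14. p, 2   [~|-rule on 12]
15. ~p, 2   [|-rule on 11 (branches; this branch)]
Accessibility: 0R0, 0R1, 0R2, 1R1, 1R2, 2R2
Branch closes: p and ~p both at 2.
Every branch closes (one shown): valid in S4, hence also in S5 (every theorem of S4 is a theorem of S5).
T-tableau for the negation ~([]~(q | ~p) -> [][]~(q | ~p)):
1. ~([]~(q | ~p) -> [][]~(q | ~p)), 0
2. []~(q | ~p), 0   [~->-rule on 1]
3. ~[][]~(q | ~p), 0   [~->-rule on 1]
4. ~(q | ~p), 0   [[]-rule on 2 via 0R0]
5. ~q, 0   [~|-rule on 4]
6. p, 0   [~|-rule on 4]
7. ~[]~(q | ~p), 1   [~[]-rule on 3: fresh world 1, 0R1]
8. ~(q | ~p), 1   [[]-rule on 2 via 0R1]
9. ~q, 1   [~|-rule on 8]
10. p, 1   [~|-rule on 8]
11. q | ~p, 2   [~[]-rule on 7: fresh world 2, 1R2]
12. ~p, 2   [|-rule on 11 (branches; this branch)]
Accessibility: 0R0, 0R1, 1R1, 1R2, 2R2
Complete open branch: countermodel on a T-frame, so not valid in T, nor in K (the same frame is also a K-frame).

S4, S5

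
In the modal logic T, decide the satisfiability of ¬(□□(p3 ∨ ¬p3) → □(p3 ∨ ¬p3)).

No, unsatisfiable

1. ¬(□□(p3 ∨ ¬p3) → □(p3 ∨ ¬p3)), 0
2. □□(p3 ∨ ¬p3), 0
3. ¬□(p3 ∨ ¬p3), 0
4. □(p3 ∨ ¬p3), 0
5. p3 ∨ ¬p3, 0
6. ¬p3, 0
7. ¬(p3 ∨ ¬p3), 1
8. ¬p3, 1
9. p3, 1
Accessibility: 0R0, 0R1, 1R1
Branch closes: p3 and ¬p3 both at 1.
(One branch shown.) All branches close.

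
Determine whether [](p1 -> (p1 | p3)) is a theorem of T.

Valid

Tableau for the negation ~[](p1 -> (p1 | p3)):
1. ~[](p1 -> (p1 | p3)), 0
2. ~(p1 -> (p1 | p3)), 1
3. p1, 1
4. ~(p1 | p3), 1
5. ~p1, 1
6. ~p3, 1
Accessibility: 0R0, 0R1, 1R1
Branch closes: p1 and ~p1 both at 1.
Every branch of the negation's tableau closes; the branch above is one of them.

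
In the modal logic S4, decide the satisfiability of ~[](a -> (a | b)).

No, unsatisfiable

1. ~[](a -> (a | b)), w0
2. ~(a -> (a | b)), w1
3. a, w1
4. ~(a | b), w1
5. ~a, w1
6. ~b, w1
Accessibility: w0Rw0, w0Rw1, w1Rw1
Branch closes: a and ~a both at w1.
All branches of the tableau close; one closing branch shown above.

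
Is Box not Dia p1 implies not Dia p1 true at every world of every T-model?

Valid

Tableau for the negation not (Box not Dia p1 implies not Dia p1):
1. not (Box not Dia p1 implies not Dia p1), w0
2. Box not Dia p1, w0
3. Dia p1, w0
4. not Dia p1, w0
5. not p1, w0
6. p1, w1
7. not Dia p1, w1
8. not p1, w1
Accessibility: w0Rw0, w0Rw1, w1Rw1
Branch closes: p1 and not p1 both at w1.
All branches of the negation close; one closing branch shown above.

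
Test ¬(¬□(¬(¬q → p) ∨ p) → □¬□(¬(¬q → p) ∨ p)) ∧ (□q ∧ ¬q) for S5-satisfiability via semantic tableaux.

1. ¬(¬□(¬(¬q → p) ∨ p) → □¬□(¬(¬q → p) ∨ p)) ∧ (□q ∧ ¬q), 0
2. ¬(¬□(¬(¬q → p) ∨ p) → □¬□(¬(¬q → p) ∨ p)), 0
3. □q ∧ ¬q, 0
4. ¬□(¬(¬q → p) ∨ p), 0
5. ¬□¬□(¬(¬q → p) ∨ p), 0
6. □q, 0
7. ¬q, 0
8. q, 0
Accessibility: 0R0
Branch closes: q and ¬q both at 0.
(One branch shown.) All branches close.

No, unsatisfiable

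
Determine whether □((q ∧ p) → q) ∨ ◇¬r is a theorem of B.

Tableau for the negation ¬(□((q ∧ p) → q) ∨ ◇¬r):
1. ¬(□((q ∧ p) → q) ∨ ◇¬r), w0
2. ¬□((q ∧ p) → q), w0
3. ¬◇¬r, w0
4. r, w0
5. ¬((q ∧ p) → q), w1
6. q ∧ p, w1
7. ¬q, w1
8. q, w1
9. p, w1
Accessibility: w0Rw0, w0Rw1, w1Rw0, w1Rw1
Branch closes: q and ¬q both at w1.
Every branch of the negation's tableau closes; the branch above is one of them.

Yes, valid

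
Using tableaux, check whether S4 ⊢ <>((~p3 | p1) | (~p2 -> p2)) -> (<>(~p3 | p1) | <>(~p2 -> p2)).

Yes, valid

Tableau for the negation ~(<>((~p3 | p1) | (~p2 -> p2)) -> (<>(~p3 | p1) | <>(~p2 -> p2))):
1. ~(<>((~p3 | p1) | (~p2 -> p2)) -> (<>(~p3 | p1) | <>(~p2 -> p2))), u
2. <>((~p3 | p1) | (~p2 -> p2)), u   [~->-rule on 1]
3. ~(<>(~p3 | p1) | <>(~p2 -> p2)), u   [~->-rule on 1]
4. ~<>(~p3 | p1), u   [~|-rule on 3]
5. ~<>(~p2 -> p2), u   [~|-rule on 3]
6. ~(~p3 | p1), u   [~<>-rule on 4 via uRu]
7. p3, u   [~|-rule on 6]
8. ~p1, u   [~|-rule on 6]
9. ~(~p2 -> p2), u   [~<>-rule on 5 via uRu]
10. ~p2, u   [~->-rule on 9]
11. (~p3 | p1) | (~p2 -> p2), v   [<>-rule on 2: fresh world v, uRv]
12. ~(~p3 | p1), v   [~<>-rule on 4 via uRv]
13. p3, v   [~|-rule on 12]
14. ~p1, v   [~|-rule on 12]
15. ~(~p2 -> p2), v   [~<>-rule on 5 via uRv]
16. ~p2, v   [~->-rule on 15]
17. ~p2 -> p2, v   [|-rule on 11 (branches; this branch)]
18. p2, v   [->-rule on 17 (branches; this branch)]
Accessibility: uRu, uRv, vRv
Branch closes: p2 and ~p2 both at v.
Every branch of the negation's tableau closes; the branch above is one of them.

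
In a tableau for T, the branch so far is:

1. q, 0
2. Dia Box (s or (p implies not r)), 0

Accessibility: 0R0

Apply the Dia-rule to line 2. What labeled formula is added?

a fresh world 1 with 0R1, and Box (s or (p implies not r)) at 1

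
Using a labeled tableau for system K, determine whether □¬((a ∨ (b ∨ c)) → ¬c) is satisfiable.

1. □¬((a ∨ (b ∨ c)) → ¬c), u

Satisfiable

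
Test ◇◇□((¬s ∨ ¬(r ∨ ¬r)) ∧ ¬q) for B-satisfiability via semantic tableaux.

Yes, satisfiable

1. ◇◇□((¬s ∨ ¬(r ∨ ¬r)) ∧ ¬q), u
2. ◇□((¬s ∨ ¬(r ∨ ¬r)) ∧ ¬q), v
3. □((¬s ∨ ¬(r ∨ ¬r)) ∧ ¬q), w
4. (¬s ∨ ¬(r ∨ ¬r)) ∧ ¬q, v
5. ¬s ∨ ¬(r ∨ ¬r), v
6. ¬q, v
7. (¬s ∨ ¬(r ∨ ¬r)) ∧ ¬q, w
8. ¬s ∨ ¬(r ∨ ¬r), w
9. ¬q, w
10. ¬s, v
11. ¬s, w
Accessibility: uRu, uRv, vRu, vRv, vRw, wRv, wRw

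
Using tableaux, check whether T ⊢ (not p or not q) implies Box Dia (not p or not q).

Not valid

Tableau for the negation not ((not p or not q) implies Box Dia (not p or not q)):
1. not ((not p or not q) implies Box Dia (not p or not q)), w0
2. not p or not q, w0   [neg-implies-rule on 1]
3. not Box Dia (not p or not q), w0   [neg-implies-rule on 1]
4. not q, w0   [or-rule on 2 (branches; this branch)]
5. not Dia (not p or not q), w1   [neg-Box-rule on 3: fresh world w1, w0Rw1]
6. not (not p or not q), w1   [neg-Dia-rule on 5 via w1Rw1]
7. p, w1   [neg-or-rule on 6]
8. q, w1   [neg-or-rule on 6]
Accessibility: w0Rw0, w0Rw1, w1Rw1
The negation has an open branch (countermodel exists).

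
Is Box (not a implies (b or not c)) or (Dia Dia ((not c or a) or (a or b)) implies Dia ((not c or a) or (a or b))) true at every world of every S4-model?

Valid in S4

Tableau for the negation not (Box (not a implies (b or not c)) or (Dia Dia ((not c or a) or (a or b)) implies Dia ((not c or a) or (a or b)))):
1. not (Box (not a implies (b or not c)) or (Dia Dia ((not c or a) or (a or b)) implies Dia ((not c or a) or (a or b)))), u
2. not Box (not a implies (b or not c)), u
3. not (Dia Dia ((not c or a) or (a or b)) implies Dia ((not c or a) or (a or b))), u
4. Dia Dia ((not c or a) or (a or b)), u
5. not Dia ((not c or a) or (a or b)), u
6. not ((not c or a) or (a or b)), u
7. not (not c or a), u
8. not (a or b), u
9. c, u
10. not a, u
11. not b, u
12. not (not a implies (b or not c)), v
13. not a, v
14. not (b or not c), v
15. not b, v
16. c, v
17. not ((not c or a) or (a or b)), v
18. not (not c or a), v
19. not (a or b), v
20. Dia ((not c or a) or (a or b)), w
21. not ((not c or a) or (a or b)), w
22. not (not c or a), w
23. not (a or b), w
24. c, w
25. not a, w
26. not b, w
27. (not c or a) or (a or b), x
28. not ((not c or a) or (a or b)), x
29. not (not c or a), x
30. not (a or b), x
31. c, x
32. not a, x
33. not b, x
34. a or b, x
35. b, x
Accessibility: uRu, uRv, uRw, uRx, vRv, wRw, wRx, xRx
Branch closes: b and not b both at x.
All branches of the negation close; one closing branch shown above.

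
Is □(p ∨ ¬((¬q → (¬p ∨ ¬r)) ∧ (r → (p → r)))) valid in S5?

Tableau for the negation ¬□(p ∨ ¬((¬q → (¬p ∨ ¬r)) ∧ (r → (p → r)))):
1. ¬□(p ∨ ¬((¬q → (¬p ∨ ¬r)) ∧ (r → (p → r)))), 0
2. ¬(p ∨ ¬((¬q → (¬p ∨ ¬r)) ∧ (r → (p → r)))), 1
3. ¬p, 1
4. (¬q → (¬p ∨ ¬r)) ∧ (r → (p → r)), 1
5. ¬q → (¬p ∨ ¬r), 1
6. r → (p → r), 1
7. ¬p ∨ ¬r, 1
8. p → r, 1
9. ¬r, 1
Accessibility: 0R0, 0R1, 1R0, 1R1
The negation has an open branch (countermodel exists).

Invalid (countermodel exists)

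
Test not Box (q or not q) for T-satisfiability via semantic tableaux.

1. not Box (q or not q), 0
2. not (q or not q), 1
3. not q, 1
4. q, 1
Accessibility: 0R0, 0R1, 1R1
Branch closes: q and not q both at 1.
All branches of the tableau close; one closing branch shown above.

Unsatisfiable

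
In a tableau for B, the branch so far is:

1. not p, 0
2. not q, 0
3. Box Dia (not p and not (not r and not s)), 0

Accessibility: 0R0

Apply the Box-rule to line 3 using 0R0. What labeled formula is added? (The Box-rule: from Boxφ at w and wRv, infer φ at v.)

Dia (not p and not (not r and not s)), 0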